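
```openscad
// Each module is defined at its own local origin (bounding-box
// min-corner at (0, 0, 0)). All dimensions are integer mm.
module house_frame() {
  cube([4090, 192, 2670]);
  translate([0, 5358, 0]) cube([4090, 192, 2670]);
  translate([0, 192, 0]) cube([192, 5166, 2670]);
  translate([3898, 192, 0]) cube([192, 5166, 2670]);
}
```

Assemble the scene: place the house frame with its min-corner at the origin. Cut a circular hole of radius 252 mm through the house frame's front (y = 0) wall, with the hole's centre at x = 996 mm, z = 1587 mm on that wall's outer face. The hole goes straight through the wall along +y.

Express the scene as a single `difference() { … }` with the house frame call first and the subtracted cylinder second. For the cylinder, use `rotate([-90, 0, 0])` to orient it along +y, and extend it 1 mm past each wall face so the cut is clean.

difference() {
  house_frame();
  translate([996, -1, 1587]) rotate([-90, 0, 0]) cylinder(h = 194, r = 252);
}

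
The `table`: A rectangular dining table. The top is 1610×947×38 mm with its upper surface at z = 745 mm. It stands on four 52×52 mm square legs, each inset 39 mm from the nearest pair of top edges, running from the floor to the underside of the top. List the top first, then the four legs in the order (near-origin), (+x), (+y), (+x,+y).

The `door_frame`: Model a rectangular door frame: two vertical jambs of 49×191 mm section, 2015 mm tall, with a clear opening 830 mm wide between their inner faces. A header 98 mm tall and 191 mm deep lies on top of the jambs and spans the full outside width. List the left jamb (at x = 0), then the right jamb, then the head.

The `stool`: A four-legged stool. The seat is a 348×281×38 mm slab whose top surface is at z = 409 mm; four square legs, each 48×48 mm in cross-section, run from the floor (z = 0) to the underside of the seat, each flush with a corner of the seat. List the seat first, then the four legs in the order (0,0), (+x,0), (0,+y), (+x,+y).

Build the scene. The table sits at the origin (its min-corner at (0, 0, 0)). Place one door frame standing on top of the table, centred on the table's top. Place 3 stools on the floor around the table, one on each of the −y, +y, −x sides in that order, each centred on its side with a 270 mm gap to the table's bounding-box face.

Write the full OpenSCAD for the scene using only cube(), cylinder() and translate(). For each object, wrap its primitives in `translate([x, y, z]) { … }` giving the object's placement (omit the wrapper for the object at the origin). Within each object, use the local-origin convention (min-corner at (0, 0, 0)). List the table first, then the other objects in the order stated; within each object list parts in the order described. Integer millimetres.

translate([0, 0, 707]) cube([1610, 947, 38]);
translate([39, 39, 0]) cube([52, 52, 707]);
translate([1519, 39, 0]) cube([52, 52, 707]);
translate([39, 856, 0]) cube([52, 52, 707]);
translate([1519, 856, 0]) cube([52, 52, 707]);
translate([341, 378, 745]) {
  cube([49, 191, 2015]);
  translate([879, 0, 0]) cube([49, 191, 2015]);
  translate([0, 0, 2015]) cube([928, 191, 98]);
}
translate([631, -551, 0]) {
  translate([0, 0, 371]) cube([348, 281, 38]);
  cube([48, 48, 371]);
  translate([300, 0, 0]) cube([48, 48, 371]);
  translate([0, 233, 0]) cube([48, 48, 371]);
  translate([300, 233, 0]) cube([48, 48, 371]);
}
translate([631, 1217, 0]) {
  translate([0, 0, 371]) cube([348, 281, 38]);
  cube([48, 48, 371]);
  translate([300, 0, 0]) cube([48, 48, 371]);
  translate([0, 233, 0]) cube([48, 48, 371]);
  translate([300, 233, 0]) cube([48, 48, 371]);
}
translate([-618, 333, 0]) {
  translate([0, 0, 371]) cube([348, 281, 38]);
  cube([48, 48, 371]);
  translate([300, 0, 0]) cube([48, 48, 371]);
  translate([0, 233, 0]) cube([48, 48, 371]);
  translate([300, 233, 0]) cube([48, 48, 371]);
}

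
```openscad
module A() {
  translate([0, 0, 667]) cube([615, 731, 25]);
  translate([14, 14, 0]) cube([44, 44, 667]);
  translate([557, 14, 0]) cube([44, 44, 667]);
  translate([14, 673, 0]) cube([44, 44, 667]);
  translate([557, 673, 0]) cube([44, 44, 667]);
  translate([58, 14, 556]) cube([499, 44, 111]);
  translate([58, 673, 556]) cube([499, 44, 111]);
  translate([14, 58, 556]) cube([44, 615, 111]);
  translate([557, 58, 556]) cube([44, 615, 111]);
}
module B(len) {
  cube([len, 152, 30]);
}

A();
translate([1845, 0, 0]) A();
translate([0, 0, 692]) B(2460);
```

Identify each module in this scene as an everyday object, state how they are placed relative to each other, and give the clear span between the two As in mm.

Second table starts at x = 1845; first ends at x = 615; clear span = 1845 − 615 = 1230 mm.

A is a table. B is a beam. A beam spans the tops of two tables. The clear span between the two tables is 1230 mm.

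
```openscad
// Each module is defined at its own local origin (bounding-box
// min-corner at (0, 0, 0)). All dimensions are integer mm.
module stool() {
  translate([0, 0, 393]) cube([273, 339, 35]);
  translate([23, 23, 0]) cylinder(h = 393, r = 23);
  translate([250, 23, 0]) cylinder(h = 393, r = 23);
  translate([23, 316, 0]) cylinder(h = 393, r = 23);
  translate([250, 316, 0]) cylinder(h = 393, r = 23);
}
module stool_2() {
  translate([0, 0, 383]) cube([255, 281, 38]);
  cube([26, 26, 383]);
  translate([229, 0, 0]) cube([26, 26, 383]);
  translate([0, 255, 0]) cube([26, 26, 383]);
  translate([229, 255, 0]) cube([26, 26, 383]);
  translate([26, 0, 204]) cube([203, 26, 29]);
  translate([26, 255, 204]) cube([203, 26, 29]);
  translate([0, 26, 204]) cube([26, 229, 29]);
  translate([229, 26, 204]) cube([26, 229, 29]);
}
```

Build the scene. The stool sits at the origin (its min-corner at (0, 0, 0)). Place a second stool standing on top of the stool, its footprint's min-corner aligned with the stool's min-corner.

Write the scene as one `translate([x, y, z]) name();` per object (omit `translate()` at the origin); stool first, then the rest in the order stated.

stool();
translate([0, 0, 428]) stool_2();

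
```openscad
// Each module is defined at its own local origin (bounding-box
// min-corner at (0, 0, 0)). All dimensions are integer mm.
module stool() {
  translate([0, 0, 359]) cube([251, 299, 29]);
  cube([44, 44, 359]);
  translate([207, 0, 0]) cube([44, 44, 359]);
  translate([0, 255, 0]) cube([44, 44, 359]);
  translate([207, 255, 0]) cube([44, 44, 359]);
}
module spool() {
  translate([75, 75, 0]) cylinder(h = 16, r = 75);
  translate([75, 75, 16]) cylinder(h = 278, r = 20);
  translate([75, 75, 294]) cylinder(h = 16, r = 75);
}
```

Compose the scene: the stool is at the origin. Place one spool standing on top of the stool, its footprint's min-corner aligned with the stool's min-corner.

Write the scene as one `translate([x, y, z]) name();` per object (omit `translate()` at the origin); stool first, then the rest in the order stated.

stool();
translate([0, 0, 388]) spool();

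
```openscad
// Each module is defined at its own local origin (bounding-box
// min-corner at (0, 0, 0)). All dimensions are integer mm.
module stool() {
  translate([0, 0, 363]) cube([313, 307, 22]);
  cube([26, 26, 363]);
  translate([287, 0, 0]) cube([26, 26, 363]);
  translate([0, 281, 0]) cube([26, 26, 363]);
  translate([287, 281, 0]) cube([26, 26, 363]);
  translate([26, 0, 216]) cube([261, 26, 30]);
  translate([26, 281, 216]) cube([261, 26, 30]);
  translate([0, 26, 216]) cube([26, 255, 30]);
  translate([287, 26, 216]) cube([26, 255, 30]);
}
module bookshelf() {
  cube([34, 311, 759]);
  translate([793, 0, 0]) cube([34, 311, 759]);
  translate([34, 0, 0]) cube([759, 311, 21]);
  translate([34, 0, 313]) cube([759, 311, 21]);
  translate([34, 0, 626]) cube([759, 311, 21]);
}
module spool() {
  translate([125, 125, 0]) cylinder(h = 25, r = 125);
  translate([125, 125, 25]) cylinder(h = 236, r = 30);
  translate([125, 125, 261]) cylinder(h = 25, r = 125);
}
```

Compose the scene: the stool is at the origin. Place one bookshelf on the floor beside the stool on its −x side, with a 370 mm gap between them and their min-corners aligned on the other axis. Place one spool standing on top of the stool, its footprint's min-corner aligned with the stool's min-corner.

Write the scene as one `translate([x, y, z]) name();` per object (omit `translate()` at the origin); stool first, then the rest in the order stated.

stool();
translate([-1197, 0, 0]) bookshelf();
translate([0, 0, 385]) spool();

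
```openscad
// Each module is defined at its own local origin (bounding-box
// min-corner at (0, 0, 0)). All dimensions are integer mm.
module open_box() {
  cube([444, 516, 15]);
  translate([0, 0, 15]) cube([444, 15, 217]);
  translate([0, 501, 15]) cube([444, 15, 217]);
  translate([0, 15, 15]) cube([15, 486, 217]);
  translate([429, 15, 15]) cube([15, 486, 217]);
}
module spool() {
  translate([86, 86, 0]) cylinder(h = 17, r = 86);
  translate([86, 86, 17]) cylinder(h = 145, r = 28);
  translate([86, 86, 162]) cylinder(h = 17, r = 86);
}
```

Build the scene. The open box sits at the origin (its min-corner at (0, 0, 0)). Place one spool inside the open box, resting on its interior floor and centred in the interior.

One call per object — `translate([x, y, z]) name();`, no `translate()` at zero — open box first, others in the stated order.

open_box();
translate([136, 172, 15]) spool();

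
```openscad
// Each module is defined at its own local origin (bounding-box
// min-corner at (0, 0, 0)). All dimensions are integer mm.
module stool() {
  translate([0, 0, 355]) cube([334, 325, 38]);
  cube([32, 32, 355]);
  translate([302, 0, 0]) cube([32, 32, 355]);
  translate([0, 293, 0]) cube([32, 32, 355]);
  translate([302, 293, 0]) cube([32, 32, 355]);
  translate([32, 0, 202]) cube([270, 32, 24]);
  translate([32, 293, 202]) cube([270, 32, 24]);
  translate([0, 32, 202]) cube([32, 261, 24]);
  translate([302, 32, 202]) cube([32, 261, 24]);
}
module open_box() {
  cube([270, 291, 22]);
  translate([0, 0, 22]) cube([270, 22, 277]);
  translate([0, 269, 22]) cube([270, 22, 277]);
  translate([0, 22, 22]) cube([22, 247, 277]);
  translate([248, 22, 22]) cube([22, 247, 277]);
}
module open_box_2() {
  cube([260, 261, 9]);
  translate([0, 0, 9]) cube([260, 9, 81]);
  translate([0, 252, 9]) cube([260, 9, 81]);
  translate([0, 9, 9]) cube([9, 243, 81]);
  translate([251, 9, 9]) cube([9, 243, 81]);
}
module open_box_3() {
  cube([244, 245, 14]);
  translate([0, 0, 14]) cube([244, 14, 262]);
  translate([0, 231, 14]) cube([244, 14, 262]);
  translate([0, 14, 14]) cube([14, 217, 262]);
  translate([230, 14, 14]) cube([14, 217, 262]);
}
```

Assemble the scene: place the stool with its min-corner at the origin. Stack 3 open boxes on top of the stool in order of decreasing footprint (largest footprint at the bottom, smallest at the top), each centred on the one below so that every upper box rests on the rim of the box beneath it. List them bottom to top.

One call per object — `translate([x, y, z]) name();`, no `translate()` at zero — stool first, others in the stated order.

stool();
translate([32, 17, 393]) open_box();
translate([37, 32, 692]) open_box_2();
translate([45, 40, 782]) open_box_3();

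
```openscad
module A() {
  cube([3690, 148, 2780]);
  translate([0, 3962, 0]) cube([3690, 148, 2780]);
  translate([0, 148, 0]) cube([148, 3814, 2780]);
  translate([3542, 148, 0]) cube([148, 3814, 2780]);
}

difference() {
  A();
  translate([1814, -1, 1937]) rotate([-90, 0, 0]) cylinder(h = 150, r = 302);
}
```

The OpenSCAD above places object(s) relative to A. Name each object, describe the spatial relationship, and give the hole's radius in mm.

The subtracted cylinder has r = 302 mm.

A is a house frame. The house frame has a circular hole through its front wall. The hole's radius is 302 mm.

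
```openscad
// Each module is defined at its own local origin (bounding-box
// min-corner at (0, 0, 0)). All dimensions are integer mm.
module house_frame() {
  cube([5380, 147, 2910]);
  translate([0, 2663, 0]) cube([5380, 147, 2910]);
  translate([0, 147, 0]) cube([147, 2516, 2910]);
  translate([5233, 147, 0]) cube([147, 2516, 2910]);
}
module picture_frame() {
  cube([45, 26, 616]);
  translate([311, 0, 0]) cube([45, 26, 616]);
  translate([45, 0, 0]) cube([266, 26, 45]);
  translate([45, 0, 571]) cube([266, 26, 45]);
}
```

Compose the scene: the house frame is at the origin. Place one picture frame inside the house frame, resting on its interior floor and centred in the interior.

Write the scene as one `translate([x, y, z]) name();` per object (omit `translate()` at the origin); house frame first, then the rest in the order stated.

house_frame();
translate([2512, 1392, 0]) picture_frame();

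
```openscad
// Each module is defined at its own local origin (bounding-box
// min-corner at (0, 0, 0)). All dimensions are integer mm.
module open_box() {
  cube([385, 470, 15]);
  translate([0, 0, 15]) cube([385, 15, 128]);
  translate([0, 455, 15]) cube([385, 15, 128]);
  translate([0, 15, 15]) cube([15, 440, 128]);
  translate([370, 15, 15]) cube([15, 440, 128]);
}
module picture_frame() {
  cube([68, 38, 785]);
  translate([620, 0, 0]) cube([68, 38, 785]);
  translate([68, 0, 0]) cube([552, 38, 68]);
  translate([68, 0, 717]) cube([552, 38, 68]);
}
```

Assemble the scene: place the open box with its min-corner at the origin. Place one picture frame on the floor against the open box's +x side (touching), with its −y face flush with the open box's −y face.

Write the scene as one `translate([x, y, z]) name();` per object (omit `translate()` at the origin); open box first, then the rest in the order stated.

open_box();
translate([385, 0, 0]) picture_frame();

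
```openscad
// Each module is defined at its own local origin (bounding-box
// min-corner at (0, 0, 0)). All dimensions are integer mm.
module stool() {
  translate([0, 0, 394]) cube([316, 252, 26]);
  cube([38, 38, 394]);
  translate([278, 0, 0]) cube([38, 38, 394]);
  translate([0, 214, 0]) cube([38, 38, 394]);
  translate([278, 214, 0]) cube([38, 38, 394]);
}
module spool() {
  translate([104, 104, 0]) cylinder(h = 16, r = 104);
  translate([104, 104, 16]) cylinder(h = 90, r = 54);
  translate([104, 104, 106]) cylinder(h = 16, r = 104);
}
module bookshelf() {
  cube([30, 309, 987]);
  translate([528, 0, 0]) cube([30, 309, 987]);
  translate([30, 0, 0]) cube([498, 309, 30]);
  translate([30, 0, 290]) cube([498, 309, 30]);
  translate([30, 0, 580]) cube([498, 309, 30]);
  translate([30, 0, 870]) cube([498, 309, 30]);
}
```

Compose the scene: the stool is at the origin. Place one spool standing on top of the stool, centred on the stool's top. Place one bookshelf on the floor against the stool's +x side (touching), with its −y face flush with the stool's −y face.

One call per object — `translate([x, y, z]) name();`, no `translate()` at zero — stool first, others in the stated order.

stool();
translate([54, 22, 420]) spool();
translate([316, 0, 0]) bookshelf();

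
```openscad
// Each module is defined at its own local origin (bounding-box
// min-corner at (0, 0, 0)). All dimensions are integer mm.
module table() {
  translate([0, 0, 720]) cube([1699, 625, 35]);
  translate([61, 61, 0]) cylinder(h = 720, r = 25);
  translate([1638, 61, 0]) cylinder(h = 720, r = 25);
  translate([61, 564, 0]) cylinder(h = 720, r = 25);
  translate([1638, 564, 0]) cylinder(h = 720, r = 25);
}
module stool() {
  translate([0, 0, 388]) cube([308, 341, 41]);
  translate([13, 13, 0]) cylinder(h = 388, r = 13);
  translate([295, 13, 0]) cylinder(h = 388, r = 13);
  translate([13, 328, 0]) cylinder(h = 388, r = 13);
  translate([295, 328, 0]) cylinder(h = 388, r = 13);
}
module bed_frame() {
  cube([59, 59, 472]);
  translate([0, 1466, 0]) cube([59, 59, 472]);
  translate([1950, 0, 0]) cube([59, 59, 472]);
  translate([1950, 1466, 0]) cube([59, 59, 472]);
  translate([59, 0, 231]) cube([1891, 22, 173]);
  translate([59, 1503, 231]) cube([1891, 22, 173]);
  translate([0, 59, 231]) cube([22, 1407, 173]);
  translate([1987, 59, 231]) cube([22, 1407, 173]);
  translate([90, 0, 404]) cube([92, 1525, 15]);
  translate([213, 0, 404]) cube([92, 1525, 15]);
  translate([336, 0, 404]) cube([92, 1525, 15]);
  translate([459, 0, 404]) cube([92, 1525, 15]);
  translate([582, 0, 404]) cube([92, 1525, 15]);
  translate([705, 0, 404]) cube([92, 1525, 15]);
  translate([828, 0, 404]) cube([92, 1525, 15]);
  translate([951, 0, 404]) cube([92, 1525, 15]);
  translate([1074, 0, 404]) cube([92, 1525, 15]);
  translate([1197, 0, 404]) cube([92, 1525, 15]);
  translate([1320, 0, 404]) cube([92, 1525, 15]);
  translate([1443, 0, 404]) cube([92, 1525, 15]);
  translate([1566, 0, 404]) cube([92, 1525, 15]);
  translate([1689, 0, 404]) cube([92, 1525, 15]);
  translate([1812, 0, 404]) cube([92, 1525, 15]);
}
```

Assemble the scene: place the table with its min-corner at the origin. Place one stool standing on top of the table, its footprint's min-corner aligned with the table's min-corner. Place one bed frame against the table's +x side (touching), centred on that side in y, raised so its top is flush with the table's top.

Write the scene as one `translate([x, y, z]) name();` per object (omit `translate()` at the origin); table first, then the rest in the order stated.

table();
translate([0, 0, 755]) stool();
translate([1699, -450, 283]) bed_frame();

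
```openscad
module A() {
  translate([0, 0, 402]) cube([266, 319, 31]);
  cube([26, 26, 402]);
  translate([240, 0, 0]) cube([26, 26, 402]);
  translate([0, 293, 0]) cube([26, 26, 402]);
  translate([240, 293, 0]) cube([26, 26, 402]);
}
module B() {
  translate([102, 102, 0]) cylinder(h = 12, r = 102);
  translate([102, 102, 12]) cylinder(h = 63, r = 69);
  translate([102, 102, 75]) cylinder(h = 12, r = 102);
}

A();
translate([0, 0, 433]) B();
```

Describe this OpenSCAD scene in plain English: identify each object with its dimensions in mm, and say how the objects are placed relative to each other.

A is a simple wooden stool: a rectangular seat 266 mm (x) by 319 mm (y), 31 mm thick, top face at z = 433 mm, on four square legs, each 26×26 mm in cross-section. The legs rest on z = 0, each flush with a corner of the seat.

B is a spool: two coaxial disc flanges of radius 102 mm and thickness 12 mm, joined by a core cylinder of radius 69 mm and height 63 mm. The lower flange rests on z = 0 and the three cylinders share a vertical axis.

The spool is on top of the stool.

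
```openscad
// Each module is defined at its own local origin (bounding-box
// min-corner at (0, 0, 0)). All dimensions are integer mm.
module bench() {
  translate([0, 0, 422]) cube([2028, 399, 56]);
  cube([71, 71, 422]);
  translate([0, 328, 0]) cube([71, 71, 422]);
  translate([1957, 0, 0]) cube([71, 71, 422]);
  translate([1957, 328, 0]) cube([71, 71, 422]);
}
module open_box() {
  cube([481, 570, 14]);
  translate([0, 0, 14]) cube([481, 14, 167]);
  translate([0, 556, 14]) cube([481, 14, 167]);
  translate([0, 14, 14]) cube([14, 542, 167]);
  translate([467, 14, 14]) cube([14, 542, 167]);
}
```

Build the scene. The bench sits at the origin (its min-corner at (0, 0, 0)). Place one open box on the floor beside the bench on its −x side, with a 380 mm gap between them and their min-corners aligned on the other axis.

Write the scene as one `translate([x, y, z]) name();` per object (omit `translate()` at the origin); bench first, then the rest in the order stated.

bench();
translate([-861, 0, 0]) open_box();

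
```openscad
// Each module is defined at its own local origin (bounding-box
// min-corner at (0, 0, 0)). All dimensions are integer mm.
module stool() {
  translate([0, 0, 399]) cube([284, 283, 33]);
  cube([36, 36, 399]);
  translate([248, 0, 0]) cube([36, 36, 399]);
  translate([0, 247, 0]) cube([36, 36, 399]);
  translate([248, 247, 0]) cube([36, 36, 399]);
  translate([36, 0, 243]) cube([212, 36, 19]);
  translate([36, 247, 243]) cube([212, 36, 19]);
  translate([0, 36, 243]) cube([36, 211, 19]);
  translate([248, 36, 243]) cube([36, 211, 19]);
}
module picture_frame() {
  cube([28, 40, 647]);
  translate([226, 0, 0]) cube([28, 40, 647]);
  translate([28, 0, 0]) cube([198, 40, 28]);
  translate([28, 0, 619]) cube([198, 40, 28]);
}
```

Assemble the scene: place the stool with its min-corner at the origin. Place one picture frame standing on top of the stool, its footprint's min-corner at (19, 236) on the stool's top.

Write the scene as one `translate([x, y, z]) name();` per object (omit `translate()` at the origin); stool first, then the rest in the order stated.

stool();
translate([19, 236, 432]) picture_frame();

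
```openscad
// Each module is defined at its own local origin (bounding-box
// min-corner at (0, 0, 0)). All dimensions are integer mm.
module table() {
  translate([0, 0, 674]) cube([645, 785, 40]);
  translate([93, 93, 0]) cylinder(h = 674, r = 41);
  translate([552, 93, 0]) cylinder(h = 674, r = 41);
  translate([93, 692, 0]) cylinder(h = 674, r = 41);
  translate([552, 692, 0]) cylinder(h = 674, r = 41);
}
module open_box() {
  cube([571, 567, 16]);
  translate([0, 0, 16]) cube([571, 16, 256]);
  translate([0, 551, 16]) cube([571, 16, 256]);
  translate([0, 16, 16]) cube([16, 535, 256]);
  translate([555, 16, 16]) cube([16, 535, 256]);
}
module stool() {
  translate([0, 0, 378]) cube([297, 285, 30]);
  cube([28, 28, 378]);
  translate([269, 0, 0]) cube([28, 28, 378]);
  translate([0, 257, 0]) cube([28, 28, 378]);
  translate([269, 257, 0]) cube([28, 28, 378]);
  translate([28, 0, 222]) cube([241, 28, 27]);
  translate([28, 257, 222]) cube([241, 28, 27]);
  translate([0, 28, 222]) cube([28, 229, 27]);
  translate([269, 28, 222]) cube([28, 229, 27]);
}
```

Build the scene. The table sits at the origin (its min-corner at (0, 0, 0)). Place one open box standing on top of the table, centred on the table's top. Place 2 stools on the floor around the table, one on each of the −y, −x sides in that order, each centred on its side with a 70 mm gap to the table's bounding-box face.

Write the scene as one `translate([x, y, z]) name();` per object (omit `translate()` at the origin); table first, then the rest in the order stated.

table();
translate([37, 109, 714]) open_box();
translate([174, -355, 0]) stool();
translate([-367, 250, 0]) stool();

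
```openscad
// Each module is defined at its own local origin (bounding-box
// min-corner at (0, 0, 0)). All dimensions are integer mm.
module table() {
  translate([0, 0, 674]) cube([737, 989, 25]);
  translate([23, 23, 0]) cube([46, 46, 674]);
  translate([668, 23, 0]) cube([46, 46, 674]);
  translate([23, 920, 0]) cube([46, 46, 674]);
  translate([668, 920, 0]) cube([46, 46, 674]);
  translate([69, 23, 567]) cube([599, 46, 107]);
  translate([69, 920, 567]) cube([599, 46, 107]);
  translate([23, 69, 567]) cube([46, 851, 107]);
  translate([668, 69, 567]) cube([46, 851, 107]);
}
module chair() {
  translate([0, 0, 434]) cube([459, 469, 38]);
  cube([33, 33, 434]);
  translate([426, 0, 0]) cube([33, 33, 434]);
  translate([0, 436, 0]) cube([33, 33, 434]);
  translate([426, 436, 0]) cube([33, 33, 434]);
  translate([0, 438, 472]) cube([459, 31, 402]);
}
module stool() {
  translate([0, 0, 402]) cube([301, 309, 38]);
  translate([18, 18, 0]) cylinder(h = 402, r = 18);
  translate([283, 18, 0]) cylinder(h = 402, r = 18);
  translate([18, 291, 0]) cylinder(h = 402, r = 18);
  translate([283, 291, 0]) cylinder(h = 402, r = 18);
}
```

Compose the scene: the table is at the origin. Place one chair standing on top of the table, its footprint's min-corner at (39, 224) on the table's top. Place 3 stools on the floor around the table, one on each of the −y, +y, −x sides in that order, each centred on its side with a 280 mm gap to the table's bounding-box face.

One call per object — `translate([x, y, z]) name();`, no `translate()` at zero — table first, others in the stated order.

table();
translate([39, 224, 699]) chair();
translate([218, -589, 0]) stool();
translate([218, 1269, 0]) stool();
translate([-581, 340, 0]) stool();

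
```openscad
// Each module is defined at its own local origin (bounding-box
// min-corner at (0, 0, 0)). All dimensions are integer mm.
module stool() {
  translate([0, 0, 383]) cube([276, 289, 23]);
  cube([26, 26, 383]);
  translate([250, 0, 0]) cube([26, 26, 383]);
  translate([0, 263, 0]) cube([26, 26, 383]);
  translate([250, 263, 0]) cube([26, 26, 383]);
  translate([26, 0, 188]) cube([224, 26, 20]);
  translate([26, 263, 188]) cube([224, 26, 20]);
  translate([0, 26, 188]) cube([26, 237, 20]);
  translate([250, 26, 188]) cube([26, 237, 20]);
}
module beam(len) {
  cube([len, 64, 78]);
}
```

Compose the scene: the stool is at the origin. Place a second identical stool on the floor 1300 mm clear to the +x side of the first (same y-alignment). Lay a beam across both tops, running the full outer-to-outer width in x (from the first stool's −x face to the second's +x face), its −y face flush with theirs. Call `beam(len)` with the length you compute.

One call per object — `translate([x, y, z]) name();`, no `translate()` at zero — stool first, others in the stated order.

stool();
translate([1576, 0, 0]) stool();
translate([0, 0, 406]) beam(1852);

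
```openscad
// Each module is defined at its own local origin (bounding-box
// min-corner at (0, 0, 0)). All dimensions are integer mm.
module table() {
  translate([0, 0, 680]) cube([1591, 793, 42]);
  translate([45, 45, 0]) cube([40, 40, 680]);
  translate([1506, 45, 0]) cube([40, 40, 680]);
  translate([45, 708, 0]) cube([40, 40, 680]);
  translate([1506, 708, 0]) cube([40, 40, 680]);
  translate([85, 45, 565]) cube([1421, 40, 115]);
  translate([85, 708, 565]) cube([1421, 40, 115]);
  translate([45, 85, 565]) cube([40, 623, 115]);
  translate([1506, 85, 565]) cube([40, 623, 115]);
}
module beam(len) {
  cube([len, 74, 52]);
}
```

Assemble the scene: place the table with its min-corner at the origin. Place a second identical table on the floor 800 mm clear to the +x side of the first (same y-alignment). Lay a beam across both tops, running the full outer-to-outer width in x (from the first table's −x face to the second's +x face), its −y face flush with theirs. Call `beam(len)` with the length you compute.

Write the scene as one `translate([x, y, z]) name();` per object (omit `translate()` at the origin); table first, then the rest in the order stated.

table();
translate([2391, 0, 0]) table();
translate([0, 0, 722]) beam(3982);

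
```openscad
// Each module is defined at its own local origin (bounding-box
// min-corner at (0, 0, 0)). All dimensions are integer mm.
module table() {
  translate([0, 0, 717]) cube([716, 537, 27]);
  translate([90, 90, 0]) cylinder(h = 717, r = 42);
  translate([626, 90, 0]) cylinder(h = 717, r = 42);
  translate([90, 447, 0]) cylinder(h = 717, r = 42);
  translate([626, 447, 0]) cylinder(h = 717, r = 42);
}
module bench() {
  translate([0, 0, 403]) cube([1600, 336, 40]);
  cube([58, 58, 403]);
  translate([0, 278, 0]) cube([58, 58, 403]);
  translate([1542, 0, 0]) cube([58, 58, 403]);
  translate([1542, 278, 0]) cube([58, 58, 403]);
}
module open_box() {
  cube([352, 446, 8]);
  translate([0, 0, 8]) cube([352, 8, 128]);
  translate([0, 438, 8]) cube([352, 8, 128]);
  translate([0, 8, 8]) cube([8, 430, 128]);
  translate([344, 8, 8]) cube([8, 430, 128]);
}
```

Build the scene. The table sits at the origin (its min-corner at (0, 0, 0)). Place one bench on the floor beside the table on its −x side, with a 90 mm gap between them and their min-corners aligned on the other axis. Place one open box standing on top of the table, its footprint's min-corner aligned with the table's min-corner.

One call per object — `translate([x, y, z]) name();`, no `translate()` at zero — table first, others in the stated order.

table();
translate([-1690, 0, 0]) bench();
translate([0, 0, 744]) open_box();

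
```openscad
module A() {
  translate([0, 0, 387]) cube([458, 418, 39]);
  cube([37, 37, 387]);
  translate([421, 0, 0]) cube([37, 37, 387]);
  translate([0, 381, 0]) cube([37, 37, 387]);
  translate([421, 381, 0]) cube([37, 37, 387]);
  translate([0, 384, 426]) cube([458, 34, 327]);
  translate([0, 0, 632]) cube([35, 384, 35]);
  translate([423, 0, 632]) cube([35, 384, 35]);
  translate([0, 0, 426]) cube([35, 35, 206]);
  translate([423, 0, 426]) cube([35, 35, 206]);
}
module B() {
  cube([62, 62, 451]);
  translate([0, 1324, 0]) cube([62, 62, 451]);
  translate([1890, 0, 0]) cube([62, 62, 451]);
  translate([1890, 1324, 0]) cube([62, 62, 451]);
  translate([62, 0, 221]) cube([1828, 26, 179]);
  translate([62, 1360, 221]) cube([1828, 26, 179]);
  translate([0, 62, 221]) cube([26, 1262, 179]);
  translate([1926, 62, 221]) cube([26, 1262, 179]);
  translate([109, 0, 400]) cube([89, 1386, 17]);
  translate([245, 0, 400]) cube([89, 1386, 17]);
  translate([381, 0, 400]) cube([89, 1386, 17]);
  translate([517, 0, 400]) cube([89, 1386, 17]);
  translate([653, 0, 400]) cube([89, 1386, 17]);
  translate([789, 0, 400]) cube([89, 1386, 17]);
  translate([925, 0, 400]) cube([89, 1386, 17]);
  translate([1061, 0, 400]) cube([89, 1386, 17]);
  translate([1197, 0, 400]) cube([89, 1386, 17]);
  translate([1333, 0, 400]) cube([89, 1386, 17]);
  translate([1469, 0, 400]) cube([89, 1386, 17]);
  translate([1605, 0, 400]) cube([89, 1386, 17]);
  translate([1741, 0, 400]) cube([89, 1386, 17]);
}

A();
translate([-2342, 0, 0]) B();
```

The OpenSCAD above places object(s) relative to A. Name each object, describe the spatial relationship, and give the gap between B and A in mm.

A is a chair. B is a bed frame. The bed frame is on the floor beside the chair on its −x side. The gap between the bed frame and the chair is 390 mm.

The bed frame's nearest face is 390 mm from the chair's −x face.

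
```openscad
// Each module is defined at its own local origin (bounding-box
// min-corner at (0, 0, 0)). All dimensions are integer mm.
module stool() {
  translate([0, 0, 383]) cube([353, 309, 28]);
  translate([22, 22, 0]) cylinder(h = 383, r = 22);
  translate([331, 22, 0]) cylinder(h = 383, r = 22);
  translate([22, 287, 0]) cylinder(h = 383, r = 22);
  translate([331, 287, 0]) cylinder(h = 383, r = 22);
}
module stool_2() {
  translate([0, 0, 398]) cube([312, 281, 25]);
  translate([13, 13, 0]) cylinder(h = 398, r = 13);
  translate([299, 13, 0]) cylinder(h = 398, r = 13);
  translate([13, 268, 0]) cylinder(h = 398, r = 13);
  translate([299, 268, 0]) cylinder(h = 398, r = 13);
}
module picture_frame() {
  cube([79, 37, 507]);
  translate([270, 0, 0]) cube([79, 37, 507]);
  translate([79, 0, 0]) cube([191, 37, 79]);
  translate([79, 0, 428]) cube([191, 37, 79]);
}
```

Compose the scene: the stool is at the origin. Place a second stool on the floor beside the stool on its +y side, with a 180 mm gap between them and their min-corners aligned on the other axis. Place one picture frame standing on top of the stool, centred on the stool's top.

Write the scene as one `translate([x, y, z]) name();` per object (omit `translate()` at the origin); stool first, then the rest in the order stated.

stool();
translate([0, 489, 0]) stool_2();
translate([2, 136, 411]) picture_frame();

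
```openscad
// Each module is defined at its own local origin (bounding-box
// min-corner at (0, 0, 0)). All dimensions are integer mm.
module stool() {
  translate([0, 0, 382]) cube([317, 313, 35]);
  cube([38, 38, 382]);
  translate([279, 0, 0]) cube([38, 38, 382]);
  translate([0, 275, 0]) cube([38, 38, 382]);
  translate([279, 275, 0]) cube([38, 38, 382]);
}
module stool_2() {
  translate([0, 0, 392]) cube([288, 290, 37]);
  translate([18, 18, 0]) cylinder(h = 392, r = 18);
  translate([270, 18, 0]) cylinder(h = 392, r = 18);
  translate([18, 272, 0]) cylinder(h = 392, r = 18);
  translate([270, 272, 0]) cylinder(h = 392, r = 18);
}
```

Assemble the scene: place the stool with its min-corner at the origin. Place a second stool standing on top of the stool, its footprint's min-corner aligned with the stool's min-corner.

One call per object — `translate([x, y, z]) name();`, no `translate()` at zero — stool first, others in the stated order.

stool();
translate([0, 0, 417]) stool_2();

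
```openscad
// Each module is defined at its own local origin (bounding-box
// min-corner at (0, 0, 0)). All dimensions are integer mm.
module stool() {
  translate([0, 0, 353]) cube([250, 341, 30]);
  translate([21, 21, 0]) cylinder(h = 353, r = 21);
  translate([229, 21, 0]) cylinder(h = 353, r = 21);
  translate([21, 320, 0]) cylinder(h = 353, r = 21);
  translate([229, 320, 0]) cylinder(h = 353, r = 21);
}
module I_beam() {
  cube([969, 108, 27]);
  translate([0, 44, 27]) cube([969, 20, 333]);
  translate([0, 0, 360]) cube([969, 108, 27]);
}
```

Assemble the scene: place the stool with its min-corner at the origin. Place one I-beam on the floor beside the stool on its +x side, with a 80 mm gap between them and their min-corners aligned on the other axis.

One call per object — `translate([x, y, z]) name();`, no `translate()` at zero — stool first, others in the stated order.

stool();
translate([330, 0, 0]) I_beam();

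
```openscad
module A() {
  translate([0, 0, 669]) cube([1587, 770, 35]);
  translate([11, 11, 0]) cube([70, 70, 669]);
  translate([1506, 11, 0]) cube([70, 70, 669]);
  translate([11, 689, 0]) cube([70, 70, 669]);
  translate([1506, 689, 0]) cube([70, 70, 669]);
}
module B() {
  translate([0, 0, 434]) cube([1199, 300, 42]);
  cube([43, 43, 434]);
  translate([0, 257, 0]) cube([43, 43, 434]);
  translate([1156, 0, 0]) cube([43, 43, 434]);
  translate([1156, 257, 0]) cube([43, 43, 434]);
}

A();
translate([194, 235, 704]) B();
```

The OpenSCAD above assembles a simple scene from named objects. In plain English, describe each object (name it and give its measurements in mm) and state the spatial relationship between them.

A is a rectangular dining table. The top is 1587×770×35 mm with its upper surface at z = 704 mm. It stands on four 70×70 mm square legs, each inset 11 mm from the nearest pair of top edges, running from the floor to the underside of the top.

B is a bench: a 1199×300 mm seat slab, 42 mm thick, top at z = 476 mm, on four 43×43 mm square legs flush with the seat corners and standing on z = 0.

The bench is on top of the table, centred.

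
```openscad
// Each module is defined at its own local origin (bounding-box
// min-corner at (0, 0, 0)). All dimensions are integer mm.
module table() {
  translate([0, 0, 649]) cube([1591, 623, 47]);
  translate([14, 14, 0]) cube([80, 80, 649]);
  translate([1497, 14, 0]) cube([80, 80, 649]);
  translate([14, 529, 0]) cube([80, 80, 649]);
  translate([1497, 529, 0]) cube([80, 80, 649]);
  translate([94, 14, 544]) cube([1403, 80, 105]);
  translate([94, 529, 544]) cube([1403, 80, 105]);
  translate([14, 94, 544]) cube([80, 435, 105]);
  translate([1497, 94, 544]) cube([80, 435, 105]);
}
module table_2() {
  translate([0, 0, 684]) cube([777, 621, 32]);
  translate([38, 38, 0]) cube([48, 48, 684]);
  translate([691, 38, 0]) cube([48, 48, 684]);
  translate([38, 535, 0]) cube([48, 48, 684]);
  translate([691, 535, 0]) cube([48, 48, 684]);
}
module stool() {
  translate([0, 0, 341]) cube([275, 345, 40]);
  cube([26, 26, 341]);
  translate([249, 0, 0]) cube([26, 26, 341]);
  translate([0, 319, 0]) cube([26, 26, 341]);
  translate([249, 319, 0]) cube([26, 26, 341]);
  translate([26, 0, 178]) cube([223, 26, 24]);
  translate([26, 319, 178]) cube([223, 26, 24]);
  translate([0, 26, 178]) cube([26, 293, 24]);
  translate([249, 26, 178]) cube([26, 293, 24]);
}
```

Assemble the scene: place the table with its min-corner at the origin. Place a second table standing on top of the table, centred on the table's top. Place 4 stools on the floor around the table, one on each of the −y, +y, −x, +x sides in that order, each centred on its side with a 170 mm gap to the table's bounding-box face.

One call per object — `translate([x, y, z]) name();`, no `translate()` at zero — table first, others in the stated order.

table();
translate([407, 1, 696]) table_2();
translate([658, -515, 0]) stool();
translate([658, 793, 0]) stool();
translate([-445, 139, 0]) stool();
translate([1761, 139, 0]) stool();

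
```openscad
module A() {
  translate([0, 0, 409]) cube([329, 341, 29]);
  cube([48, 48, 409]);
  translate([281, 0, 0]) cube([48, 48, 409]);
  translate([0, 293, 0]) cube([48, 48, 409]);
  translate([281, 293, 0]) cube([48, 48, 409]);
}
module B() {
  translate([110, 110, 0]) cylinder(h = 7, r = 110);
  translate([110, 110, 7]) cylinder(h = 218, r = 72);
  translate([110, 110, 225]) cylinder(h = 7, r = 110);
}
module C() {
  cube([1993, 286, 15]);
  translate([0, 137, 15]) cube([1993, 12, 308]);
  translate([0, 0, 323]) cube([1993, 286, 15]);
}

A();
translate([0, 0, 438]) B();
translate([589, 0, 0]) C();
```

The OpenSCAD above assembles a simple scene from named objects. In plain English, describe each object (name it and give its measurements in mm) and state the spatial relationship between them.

A is a simple wooden stool: a rectangular seat 329 mm (x) by 341 mm (y), 29 mm thick, top face at z = 438 mm, on four square legs, each 48×48 mm in cross-section. The legs rest on z = 0, each flush with a corner of the seat.

B is a spool: two coaxial disc flanges of radius 110 mm and thickness 7 mm, joined by a core cylinder of radius 72 mm and height 218 mm. The lower flange rests on z = 0 and the three cylinders share a vertical axis.

C is an I-beam lying along x, 1993 mm long. Overall section height 338 mm. Two flanges 286 mm wide (y) and 15 mm thick, one on the floor and one at the top; a web 12 mm thick runs between them, centred on the flange width.

The spool is on top of the stool. The I-beam is on the floor beside the stool on its +x side.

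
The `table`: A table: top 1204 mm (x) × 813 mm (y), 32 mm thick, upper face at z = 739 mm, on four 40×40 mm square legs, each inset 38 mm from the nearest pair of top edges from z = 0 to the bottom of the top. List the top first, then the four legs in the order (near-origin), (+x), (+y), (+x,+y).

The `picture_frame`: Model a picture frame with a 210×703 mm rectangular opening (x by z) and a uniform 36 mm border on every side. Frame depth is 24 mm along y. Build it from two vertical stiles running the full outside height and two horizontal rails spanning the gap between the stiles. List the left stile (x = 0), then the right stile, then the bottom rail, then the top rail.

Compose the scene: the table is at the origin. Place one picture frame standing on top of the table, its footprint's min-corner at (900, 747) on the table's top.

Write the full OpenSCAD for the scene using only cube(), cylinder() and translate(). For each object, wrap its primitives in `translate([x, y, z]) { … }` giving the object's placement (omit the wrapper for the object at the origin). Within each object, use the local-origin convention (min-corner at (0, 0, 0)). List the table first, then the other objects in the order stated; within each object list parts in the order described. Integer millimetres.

translate([0, 0, 707]) cube([1204, 813, 32]);
translate([38, 38, 0]) cube([40, 40, 707]);
translate([1126, 38, 0]) cube([40, 40, 707]);
translate([38, 735, 0]) cube([40, 40, 707]);
translate([1126, 735, 0]) cube([40, 40, 707]);
translate([900, 747, 739]) {
  cube([36, 24, 775]);
  translate([246, 0, 0]) cube([36, 24, 775]);
  translate([36, 0, 0]) cube([210, 24, 36]);
  translate([36, 0, 739]) cube([210, 24, 36]);
}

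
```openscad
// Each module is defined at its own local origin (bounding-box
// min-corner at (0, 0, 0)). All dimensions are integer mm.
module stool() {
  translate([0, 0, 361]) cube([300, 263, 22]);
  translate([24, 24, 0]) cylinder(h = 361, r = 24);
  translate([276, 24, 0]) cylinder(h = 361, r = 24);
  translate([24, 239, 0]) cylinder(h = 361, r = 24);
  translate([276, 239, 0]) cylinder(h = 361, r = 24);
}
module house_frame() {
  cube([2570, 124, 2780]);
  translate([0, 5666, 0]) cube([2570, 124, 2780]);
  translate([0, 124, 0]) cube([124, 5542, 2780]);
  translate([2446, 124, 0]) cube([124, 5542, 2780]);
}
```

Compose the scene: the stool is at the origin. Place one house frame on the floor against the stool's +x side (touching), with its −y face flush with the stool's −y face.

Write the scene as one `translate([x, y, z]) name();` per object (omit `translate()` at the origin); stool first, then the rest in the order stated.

stool();
translate([300, 0, 0]) house_frame();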